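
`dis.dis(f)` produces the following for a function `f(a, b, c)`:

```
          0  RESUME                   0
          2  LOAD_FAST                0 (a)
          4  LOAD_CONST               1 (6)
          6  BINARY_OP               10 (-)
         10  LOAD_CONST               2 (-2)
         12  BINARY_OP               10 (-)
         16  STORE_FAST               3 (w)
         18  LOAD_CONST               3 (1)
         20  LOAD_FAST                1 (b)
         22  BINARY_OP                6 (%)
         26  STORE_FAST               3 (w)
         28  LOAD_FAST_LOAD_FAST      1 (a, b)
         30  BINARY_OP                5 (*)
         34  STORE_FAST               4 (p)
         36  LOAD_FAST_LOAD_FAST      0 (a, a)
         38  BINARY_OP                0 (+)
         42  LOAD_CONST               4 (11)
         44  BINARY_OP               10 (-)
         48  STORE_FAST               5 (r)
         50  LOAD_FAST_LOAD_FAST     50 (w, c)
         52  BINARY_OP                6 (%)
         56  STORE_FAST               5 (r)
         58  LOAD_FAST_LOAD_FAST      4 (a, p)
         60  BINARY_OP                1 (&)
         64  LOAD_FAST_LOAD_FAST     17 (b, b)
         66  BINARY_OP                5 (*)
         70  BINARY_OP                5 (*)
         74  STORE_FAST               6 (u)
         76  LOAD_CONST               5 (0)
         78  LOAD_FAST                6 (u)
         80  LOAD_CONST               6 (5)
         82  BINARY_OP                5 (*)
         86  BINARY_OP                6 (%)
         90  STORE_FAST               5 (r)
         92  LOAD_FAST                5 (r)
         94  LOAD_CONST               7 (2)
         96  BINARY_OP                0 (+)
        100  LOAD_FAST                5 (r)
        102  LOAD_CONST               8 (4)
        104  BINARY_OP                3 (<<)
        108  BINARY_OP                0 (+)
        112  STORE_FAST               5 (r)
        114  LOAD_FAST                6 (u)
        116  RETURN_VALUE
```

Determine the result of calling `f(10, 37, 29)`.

LOAD_FAST a → push 10. Stack: [10]
LOAD_CONST → push 6. Stack: [10, 6]
BINARY_OP - → 10 - 6 = 4. Stack: [4]
LOAD_CONST → push -2. Stack: [4, -2]
BINARY_OP - → 4 - -2 = 6. Stack: [6]
STORE_FAST w → w=6. Stack: []
LOAD_CONST → push 1. Stack: [1]
LOAD_FAST b → push 37. Stack: [1, 37]
BINARY_OP % → 1 % 37 = 1. Stack: [1]
STORE_FAST w → w=1. Stack: []
LOAD_FAST_LOAD_FAST a,b → push 10,37. Stack: [10, 37]
BINARY_OP * → 10 * 37 = 370. Stack: [370]
STORE_FAST p → p=370. Stack: []
LOAD_FAST_LOAD_FAST a,a → push 10,10. Stack: [10, 10]
BINARY_OP + → 10 + 10 = 20. Stack: [20]
LOAD_CONST → push 11. Stack: [20, 11]
BINARY_OP - → 20 - 11 = 9. Stack: [9]
STORE_FAST r → r=9. Stack: []
LOAD_FAST_LOAD_FAST w,c → push 1,29. Stack: [1, 29]
BINARY_OP % → 1 % 29 = 1. Stack: [1]
STORE_FAST r → r=1. Stack: []
LOAD_FAST_LOAD_FAST a,p → push 10,370. Stack: [10, 370]
BINARY_OP & → 10 & 370 = 2. Stack: [2]
LOAD_FAST_LOAD_FAST b,b → push 37,37. Stack: [2, 37, 37]
BINARY_OP * → 37 * 37 = 1369. Stack: [2, 1369]
BINARY_OP * → 2 * 1369 = 2738. Stack: [2738]
STORE_FAST u → u=2738. Stack: []
LOAD_CONST → push 0. Stack: [0]
LOAD_FAST u → push 2738. Stack: [0, 2738]
LOAD_CONST → push 5. Stack: [0, 2738, 5]
BINARY_OP * → 2738 * 5 = 13690. Stack: [0, 13690]
BINARY_OP % → 0 % 13690 = 0. Stack: [0]
STORE_FAST r → r=0. Stack: []
LOAD_FAST r → push 0. Stack: [0]
LOAD_CONST → push 2. Stack: [0, 2]
BINARY_OP + → 0 + 2 = 2. Stack: [2]
LOAD_FAST r → push 0. Stack: [2, 0]
LOAD_CONST → push 4. Stack: [2, 0, 4]
BINARY_OP << → 0 << 4 = 0. Stack: [2, 0]
BINARY_OP + → 2 + 0 = 2. Stack: [2]
STORE_FAST r → r=2. Stack: []
LOAD_FAST u → push 2738. Stack: [2738]
RETURN_VALUE → return 2738.

2738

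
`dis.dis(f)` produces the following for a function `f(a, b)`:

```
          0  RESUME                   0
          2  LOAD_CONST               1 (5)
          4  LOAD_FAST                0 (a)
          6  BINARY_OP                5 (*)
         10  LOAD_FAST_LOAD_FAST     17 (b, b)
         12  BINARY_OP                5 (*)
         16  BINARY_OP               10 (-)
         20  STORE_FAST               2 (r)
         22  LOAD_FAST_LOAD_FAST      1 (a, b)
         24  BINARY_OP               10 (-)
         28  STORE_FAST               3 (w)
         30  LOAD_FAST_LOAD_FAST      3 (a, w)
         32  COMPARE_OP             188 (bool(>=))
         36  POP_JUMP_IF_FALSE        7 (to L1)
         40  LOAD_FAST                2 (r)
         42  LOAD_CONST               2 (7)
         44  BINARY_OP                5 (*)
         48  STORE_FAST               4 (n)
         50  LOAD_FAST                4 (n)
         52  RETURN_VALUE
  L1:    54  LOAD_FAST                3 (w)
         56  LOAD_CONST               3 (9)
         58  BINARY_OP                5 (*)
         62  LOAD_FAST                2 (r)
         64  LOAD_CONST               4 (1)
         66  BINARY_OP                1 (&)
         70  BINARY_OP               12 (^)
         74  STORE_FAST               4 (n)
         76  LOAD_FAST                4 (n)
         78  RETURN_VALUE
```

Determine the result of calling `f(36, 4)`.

1148

LOAD_CONST → push 5. Stack: [5]
LOAD_FAST a → push 36. Stack: [5, 36]
BINARY_OP * → 5 * 36 = 180. Stack: [180]
LOAD_FAST_LOAD_FAST b,b → push 4,4. Stack: [180, 4, 4]
BINARY_OP * → 4 * 4 = 16. Stack: [180, 16]
BINARY_OP - → 180 - 16 = 164. Stack: [164]
STORE_FAST r → r=164. Stack: []
LOAD_FAST_LOAD_FAST a,b → push 36,4. Stack: [36, 4]
BINARY_OP - → 36 - 4 = 32. Stack: [32]
STORE_FAST w → w=32. Stack: []
LOAD_FAST_LOAD_FAST a,w → push 36,32. Stack: [36, 32]
COMPARE_OP bool(>=) → 36 vs 32 = True. Stack: [True]
POP_JUMP_IF_FALSE → pop True; no jump. Stack: []
LOAD_FAST r → push 164. Stack: [164]
LOAD_CONST → push 7. Stack: [164, 7]
BINARY_OP * → 164 * 7 = 1148. Stack: [1148]
STORE_FAST n → n=1148. Stack: []
LOAD_FAST n → push 1148. Stack: [1148]
RETURN_VALUE → return 1148.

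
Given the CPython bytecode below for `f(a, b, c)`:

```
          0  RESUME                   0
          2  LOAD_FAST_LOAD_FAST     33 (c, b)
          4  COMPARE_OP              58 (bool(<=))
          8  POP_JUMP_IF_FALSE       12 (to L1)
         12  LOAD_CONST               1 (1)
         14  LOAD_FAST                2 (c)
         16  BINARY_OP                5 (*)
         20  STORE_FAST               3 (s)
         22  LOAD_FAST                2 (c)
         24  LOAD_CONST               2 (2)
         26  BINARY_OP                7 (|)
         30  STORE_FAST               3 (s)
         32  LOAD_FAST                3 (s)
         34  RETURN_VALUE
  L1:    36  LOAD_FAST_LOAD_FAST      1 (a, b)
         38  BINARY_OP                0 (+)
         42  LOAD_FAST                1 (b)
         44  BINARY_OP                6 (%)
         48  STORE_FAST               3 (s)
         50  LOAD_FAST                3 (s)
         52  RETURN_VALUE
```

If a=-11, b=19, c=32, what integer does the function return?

8

LOAD_FAST_LOAD_FAST c,b → push 32,19. Stack: [32, 19]
COMPARE_OP bool(<=) → 32 vs 19 = False. Stack: [False]
POP_JUMP_IF_FALSE → pop False; jump. Stack: []
LOAD_FAST_LOAD_FAST a,b → push -11,19. Stack: [-11, 19]
BINARY_OP + → -11 + 19 = 8. Stack: [8]
LOAD_FAST b → push 19. Stack: [8, 19]
BINARY_OP % → 8 % 19 = 8. Stack: [8]
STORE_FAST s → s=8. Stack: []
LOAD_FAST s → push 8. Stack: [8]
RETURN_VALUE → return 8.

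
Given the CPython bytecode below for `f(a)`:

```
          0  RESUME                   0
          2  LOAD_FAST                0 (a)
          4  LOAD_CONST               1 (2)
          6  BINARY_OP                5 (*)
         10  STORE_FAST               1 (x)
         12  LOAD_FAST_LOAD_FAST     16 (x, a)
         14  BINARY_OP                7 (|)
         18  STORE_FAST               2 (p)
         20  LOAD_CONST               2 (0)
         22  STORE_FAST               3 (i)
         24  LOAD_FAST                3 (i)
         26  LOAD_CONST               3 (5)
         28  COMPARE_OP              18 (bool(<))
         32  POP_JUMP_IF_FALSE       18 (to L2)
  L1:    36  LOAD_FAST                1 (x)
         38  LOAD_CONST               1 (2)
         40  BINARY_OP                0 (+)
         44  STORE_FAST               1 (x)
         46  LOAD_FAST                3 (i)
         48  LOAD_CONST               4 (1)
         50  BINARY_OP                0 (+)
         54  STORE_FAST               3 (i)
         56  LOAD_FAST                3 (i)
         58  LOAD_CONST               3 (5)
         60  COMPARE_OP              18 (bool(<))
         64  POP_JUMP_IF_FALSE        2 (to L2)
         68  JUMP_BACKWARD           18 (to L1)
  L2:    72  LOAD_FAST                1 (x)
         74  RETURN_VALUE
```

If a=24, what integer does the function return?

LOAD_FAST a → push 24
LOAD_CONST → push 2
BINARY_OP * → 24 * 2 = 48
STORE_FAST x → x=48
LOAD_FAST_LOAD_FAST x,a → push 48,24
BINARY_OP | → 48 | 24 = 56
STORE_FAST p → p=56
LOAD_CONST → push 0
STORE_FAST i → i=0
LOAD_FAST i → push 0
LOAD_CONST → push 5
COMPARE_OP bool(<) → 0 vs 5 = True
POP_JUMP_IF_FALSE → pop True; no jump
LOAD_FAST x → push 48
LOAD_CONST → push 2
BINARY_OP + → 48 + 2 = 50
STORE_FAST x → x=50
LOAD_FAST i → push 0
LOAD_CONST → push 1
BINARY_OP + → 0 + 1 = 1
STORE_FAST i → i=1
LOAD_FAST i → push 1
LOAD_CONST → push 5
COMPARE_OP bool(<) → 1 vs 5 = True
POP_JUMP_IF_FALSE → pop True; no jump
LOAD_FAST x → push 50
LOAD_CONST → push 2
BINARY_OP + → 50 + 2 = 52
STORE_FAST x → x=52
LOAD_FAST i → push 1
LOAD_CONST → push 1
BINARY_OP + → 1 + 1 = 2
STORE_FAST i → i=2
LOAD_FAST i → push 2
LOAD_CONST → push 5
COMPARE_OP bool(<) → 2 vs 5 = True
POP_JUMP_IF_FALSE → pop True; no jump
LOAD_FAST x → push 52
LOAD_CONST → push 2
BINARY_OP + → 52 + 2 = 54
STORE_FAST x → x=54
LOAD_FAST i → push 2
LOAD_CONST → push 1
BINARY_OP + → 2 + 1 = 3
STORE_FAST i → i=3
LOAD_FAST i → push 3
LOAD_CONST → push 5
COMPARE_OP bool(<) → 3 vs 5 = True
POP_JUMP_IF_FALSE → pop True; no jump
LOAD_FAST x → push 54
LOAD_CONST → push 2
BINARY_OP + → 54 + 2 = 56
STORE_FAST x → x=56
LOAD_FAST i → push 3
LOAD_CONST → push 1
BINARY_OP + → 3 + 1 = 4
STORE_FAST i → i=4
LOAD_FAST i → push 4
LOAD_CONST → push 5
COMPARE_OP bool(<) → 4 vs 5 = True
POP_JUMP_IF_FALSE → pop True; no jump
LOAD_FAST x → push 56
LOAD_CONST → push 2
BINARY_OP + → 56 + 2 = 58
STORE_FAST x → x=58
LOAD_FAST i → push 4
LOAD_CONST → push 1
BINARY_OP + → 4 + 1 = 5
STORE_FAST i → i=5
LOAD_FAST i → push 5
LOAD_CONST → push 5
COMPARE_OP bool(<) → 5 vs 5 = False
POP_JUMP_IF_FALSE → pop False; jump
LOAD_FAST x → push 58
RETURN_VALUE → return 58.

58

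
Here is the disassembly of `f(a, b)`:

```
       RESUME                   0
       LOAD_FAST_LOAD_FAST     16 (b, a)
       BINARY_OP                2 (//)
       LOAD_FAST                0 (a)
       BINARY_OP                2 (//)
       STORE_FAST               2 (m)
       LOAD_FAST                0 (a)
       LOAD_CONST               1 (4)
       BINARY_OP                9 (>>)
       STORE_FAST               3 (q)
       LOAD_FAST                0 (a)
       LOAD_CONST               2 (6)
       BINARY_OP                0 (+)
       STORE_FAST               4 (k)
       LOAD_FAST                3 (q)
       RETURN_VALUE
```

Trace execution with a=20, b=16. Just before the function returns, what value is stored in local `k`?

26

LOAD_FAST_LOAD_FAST b,a → push 16,20. Stack: [16, 20]
BINARY_OP // → 16 // 20 = 0. Stack: [0]
LOAD_FAST a → push 20. Stack: [0, 20]
BINARY_OP // → 0 // 20 = 0. Stack: [0]
STORE_FAST m → m=0. Stack: []
LOAD_FAST a → push 20. Stack: [20]
LOAD_CONST → push 4. Stack: [20, 4]
BINARY_OP >> → 20 >> 4 = 1. Stack: [1]
STORE_FAST q → q=1. Stack: []
LOAD_FAST a → push 20. Stack: [20]
LOAD_CONST → push 6. Stack: [20, 6]
BINARY_OP + → 20 + 6 = 26. Stack: [26]
STORE_FAST k → k=26. Stack: []
LOAD_FAST q → push 1. Stack: [1]
RETURN_VALUE → return 1.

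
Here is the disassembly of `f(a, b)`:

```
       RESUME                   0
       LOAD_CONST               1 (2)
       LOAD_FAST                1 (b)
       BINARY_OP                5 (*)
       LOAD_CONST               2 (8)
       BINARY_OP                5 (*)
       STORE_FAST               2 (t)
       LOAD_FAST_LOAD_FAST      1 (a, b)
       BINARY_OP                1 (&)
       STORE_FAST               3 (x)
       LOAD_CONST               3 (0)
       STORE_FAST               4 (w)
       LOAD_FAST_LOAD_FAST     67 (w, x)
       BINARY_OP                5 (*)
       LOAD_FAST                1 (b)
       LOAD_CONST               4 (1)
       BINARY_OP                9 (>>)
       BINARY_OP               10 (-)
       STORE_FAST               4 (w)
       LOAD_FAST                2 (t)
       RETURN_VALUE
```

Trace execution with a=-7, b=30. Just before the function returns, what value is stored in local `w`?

LOAD_CONST → push 2. Stack: [2]
LOAD_FAST b → push 30. Stack: [2, 30]
BINARY_OP * → 2 * 30 = 60. Stack: [60]
LOAD_CONST → push 8. Stack: [60, 8]
BINARY_OP * → 60 * 8 = 480. Stack: [480]
STORE_FAST t → t=480. Stack: []
LOAD_FAST_LOAD_FAST a,b → push -7,30. Stack: [-7, 30]
BINARY_OP & → -7 & 30 = 24. Stack: [24]
STORE_FAST x → x=24. Stack: []
LOAD_CONST → push 0. Stack: [0]
STORE_FAST w → w=0. Stack: []
LOAD_FAST_LOAD_FAST w,x → push 0,24. Stack: [0, 24]
BINARY_OP * → 0 * 24 = 0. Stack: [0]
LOAD_FAST b → push 30. Stack: [0, 30]
LOAD_CONST → push 1. Stack: [0, 30, 1]
BINARY_OP >> → 30 >> 1 = 15. Stack: [0, 15]
BINARY_OP - → 0 - 15 = -15. Stack: [-15]
STORE_FAST w → w=-15. Stack: []
LOAD_FAST t → push 480. Stack: [480]
RETURN_VALUE → return 480.

-15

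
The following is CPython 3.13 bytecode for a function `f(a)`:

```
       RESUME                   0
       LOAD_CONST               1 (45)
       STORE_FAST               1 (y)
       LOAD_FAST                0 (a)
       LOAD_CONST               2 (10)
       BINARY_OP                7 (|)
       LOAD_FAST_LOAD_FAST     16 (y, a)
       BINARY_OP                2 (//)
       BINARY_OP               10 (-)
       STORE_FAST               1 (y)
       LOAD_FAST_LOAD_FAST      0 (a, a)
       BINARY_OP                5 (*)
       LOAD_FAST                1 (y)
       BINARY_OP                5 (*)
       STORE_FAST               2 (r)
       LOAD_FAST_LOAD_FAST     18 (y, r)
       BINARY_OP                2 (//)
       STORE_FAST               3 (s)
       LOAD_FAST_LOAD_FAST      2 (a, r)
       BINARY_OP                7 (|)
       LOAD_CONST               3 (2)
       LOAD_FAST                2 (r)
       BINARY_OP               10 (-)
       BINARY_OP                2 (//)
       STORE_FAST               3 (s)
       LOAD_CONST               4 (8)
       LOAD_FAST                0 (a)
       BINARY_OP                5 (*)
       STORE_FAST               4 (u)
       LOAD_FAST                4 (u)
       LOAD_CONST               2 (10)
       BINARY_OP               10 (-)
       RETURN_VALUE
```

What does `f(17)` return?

LOAD_CONST → push 45. Stack: [45]
STORE_FAST y → y=45. Stack: []
LOAD_FAST a → push 17. Stack: [17]
LOAD_CONST → push 10. Stack: [17, 10]
BINARY_OP | → 17 | 10 = 27. Stack: [27]
LOAD_FAST_LOAD_FAST y,a → push 45,17. Stack: [27, 45, 17]
BINARY_OP // → 45 // 17 = 2. Stack: [27, 2]
BINARY_OP - → 27 - 2 = 25. Stack: [25]
STORE_FAST y → y=25. Stack: []
LOAD_FAST_LOAD_FAST a,a → push 17,17. Stack: [17, 17]
BINARY_OP * → 17 * 17 = 289. Stack: [289]
LOAD_FAST y → push 25. Stack: [289, 25]
BINARY_OP * → 289 * 25 = 7225. Stack: [7225]
STORE_FAST r → r=7225. Stack: []
LOAD_FAST_LOAD_FAST y,r → push 25,7225. Stack: [25, 7225]
BINARY_OP // → 25 // 7225 = 0. Stack: [0]
STORE_FAST s → s=0. Stack: []
LOAD_FAST_LOAD_FAST a,r → push 17,7225. Stack: [17, 7225]
BINARY_OP | → 17 | 7225 = 7225. Stack: [7225]
LOAD_CONST → push 2. Stack: [7225, 2]
LOAD_FAST r → push 7225. Stack: [7225, 2, 7225]
BINARY_OP - → 2 - 7225 = -7223. Stack: [7225, -7223]
BINARY_OP // → 7225 // -7223 = -2. Stack: [-2]
STORE_FAST s → s=-2. Stack: []
LOAD_CONST → push 8. Stack: [8]
LOAD_FAST a → push 17. Stack: [8, 17]
BINARY_OP * → 8 * 17 = 136. Stack: [136]
STORE_FAST u → u=136. Stack: []
LOAD_FAST u → push 136. Stack: [136]
LOAD_CONST → push 10. Stack: [136, 10]
BINARY_OP - → 136 - 10 = 126. Stack: [126]
RETURN_VALUE → return 126.

126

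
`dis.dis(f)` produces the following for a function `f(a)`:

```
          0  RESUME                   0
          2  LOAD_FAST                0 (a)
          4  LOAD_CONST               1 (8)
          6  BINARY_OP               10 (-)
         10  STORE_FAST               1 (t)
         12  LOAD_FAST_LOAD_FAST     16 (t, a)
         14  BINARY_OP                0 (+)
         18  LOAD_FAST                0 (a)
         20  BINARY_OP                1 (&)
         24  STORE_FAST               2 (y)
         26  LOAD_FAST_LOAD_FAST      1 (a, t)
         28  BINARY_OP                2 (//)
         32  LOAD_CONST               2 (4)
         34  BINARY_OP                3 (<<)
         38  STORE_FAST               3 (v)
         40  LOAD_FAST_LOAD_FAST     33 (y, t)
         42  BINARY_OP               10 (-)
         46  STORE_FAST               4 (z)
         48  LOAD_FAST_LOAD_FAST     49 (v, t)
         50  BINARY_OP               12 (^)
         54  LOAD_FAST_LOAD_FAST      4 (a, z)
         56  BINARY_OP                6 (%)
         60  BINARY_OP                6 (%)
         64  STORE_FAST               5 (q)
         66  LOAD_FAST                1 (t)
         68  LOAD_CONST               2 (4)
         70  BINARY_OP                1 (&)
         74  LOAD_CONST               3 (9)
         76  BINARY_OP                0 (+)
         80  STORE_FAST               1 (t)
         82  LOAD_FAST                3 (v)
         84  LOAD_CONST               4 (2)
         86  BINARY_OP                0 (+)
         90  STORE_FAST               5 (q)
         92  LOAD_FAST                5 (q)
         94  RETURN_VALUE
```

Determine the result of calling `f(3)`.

LOAD_FAST a → push 3. Stack: [3]
LOAD_CONST → push 8. Stack: [3, 8]
BINARY_OP - → 3 - 8 = -5. Stack: [-5]
STORE_FAST t → t=-5. Stack: []
LOAD_FAST_LOAD_FAST t,a → push -5,3. Stack: [-5, 3]
BINARY_OP + → -5 + 3 = -2. Stack: [-2]
LOAD_FAST a → push 3. Stack: [-2, 3]
BINARY_OP & → -2 & 3 = 2. Stack: [2]
STORE_FAST y → y=2. Stack: []
LOAD_FAST_LOAD_FAST a,t → push 3,-5. Stack: [3, -5]
BINARY_OP // → 3 // -5 = -1. Stack: [-1]
LOAD_CONST → push 4. Stack: [-1, 4]
BINARY_OP << → -1 << 4 = -16. Stack: [-16]
STORE_FAST v → v=-16. Stack: []
LOAD_FAST_LOAD_FAST y,t → push 2,-5. Stack: [2, -5]
BINARY_OP - → 2 - -5 = 7. Stack: [7]
STORE_FAST z → z=7. Stack: []
LOAD_FAST_LOAD_FAST v,t → push -16,-5. Stack: [-16, -5]
BINARY_OP ^ → -16 ^ -5 = 11. Stack: [11]
LOAD_FAST_LOAD_FAST a,z → push 3,7. Stack: [11, 3, 7]
BINARY_OP % → 3 % 7 = 3. Stack: [11, 3]
BINARY_OP % → 11 % 3 = 2. Stack: [2]
STORE_FAST q → q=2. Stack: []
LOAD_FAST t → push -5. Stack: [-5]
LOAD_CONST → push 4. Stack: [-5, 4]
BINARY_OP & → -5 & 4 = 0. Stack: [0]
LOAD_CONST → push 9. Stack: [0, 9]
BINARY_OP + → 0 + 9 = 9. Stack: [9]
STORE_FAST t → t=9. Stack: []
LOAD_FAST v → push -16. Stack: [-16]
LOAD_CONST → push 2. Stack: [-16, 2]
BINARY_OP + → -16 + 2 = -14. Stack: [-14]
STORE_FAST q → q=-14. Stack: []
LOAD_FAST q → push -14. Stack: [-14]
RETURN_VALUE → return -14.

-14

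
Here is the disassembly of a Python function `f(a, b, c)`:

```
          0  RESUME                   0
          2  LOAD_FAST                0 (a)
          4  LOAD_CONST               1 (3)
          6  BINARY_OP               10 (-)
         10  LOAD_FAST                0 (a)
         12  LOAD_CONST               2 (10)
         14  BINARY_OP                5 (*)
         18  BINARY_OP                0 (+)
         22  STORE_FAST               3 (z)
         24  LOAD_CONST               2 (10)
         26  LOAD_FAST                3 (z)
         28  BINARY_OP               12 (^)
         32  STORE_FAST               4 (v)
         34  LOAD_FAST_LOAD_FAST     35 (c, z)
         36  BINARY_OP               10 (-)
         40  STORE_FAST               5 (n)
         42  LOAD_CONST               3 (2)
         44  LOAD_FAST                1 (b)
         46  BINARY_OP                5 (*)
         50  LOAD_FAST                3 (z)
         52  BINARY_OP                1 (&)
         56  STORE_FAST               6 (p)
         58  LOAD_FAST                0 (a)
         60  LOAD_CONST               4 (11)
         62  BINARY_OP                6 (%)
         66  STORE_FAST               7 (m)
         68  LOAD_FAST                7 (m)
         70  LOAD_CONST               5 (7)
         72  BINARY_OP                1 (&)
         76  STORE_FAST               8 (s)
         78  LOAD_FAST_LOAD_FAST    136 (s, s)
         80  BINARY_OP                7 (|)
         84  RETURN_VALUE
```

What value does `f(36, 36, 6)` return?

3

LOAD_FAST a → push 36. Stack: [36]
LOAD_CONST → push 3. Stack: [36, 3]
BINARY_OP - → 36 - 3 = 33. Stack: [33]
LOAD_FAST a → push 36. Stack: [33, 36]
LOAD_CONST → push 10. Stack: [33, 36, 10]
BINARY_OP * → 36 * 10 = 360. Stack: [33, 360]
BINARY_OP + → 33 + 360 = 393. Stack: [393]
STORE_FAST z → z=393. Stack: []
LOAD_CONST → push 10. Stack: [10]
LOAD_FAST z → push 393. Stack: [10, 393]
BINARY_OP ^ → 10 ^ 393 = 387. Stack: [387]
STORE_FAST v → v=387. Stack: []
LOAD_FAST_LOAD_FAST c,z → push 6,393. Stack: [6, 393]
BINARY_OP - → 6 - 393 = -387. Stack: [-387]
STORE_FAST n → n=-387. Stack: []
LOAD_CONST → push 2. Stack: [2]
LOAD_FAST b → push 36. Stack: [2, 36]
BINARY_OP * → 2 * 36 = 72. Stack: [72]
LOAD_FAST z → push 393. Stack: [72, 393]
BINARY_OP & → 72 & 393 = 8. Stack: [8]
STORE_FAST p → p=8. Stack: []
LOAD_FAST a → push 36. Stack: [36]
LOAD_CONST → push 11. Stack: [36, 11]
BINARY_OP % → 36 % 11 = 3. Stack: [3]
STORE_FAST m → m=3. Stack: []
LOAD_FAST m → push 3. Stack: [3]
LOAD_CONST → push 7. Stack: [3, 7]
BINARY_OP & → 3 & 7 = 3. Stack: [3]
STORE_FAST s → s=3. Stack: []
LOAD_FAST_LOAD_FAST s,s → push 3,3. Stack: [3, 3]
BINARY_OP | → 3 | 3 = 3. Stack: [3]
RETURN_VALUE → return 3.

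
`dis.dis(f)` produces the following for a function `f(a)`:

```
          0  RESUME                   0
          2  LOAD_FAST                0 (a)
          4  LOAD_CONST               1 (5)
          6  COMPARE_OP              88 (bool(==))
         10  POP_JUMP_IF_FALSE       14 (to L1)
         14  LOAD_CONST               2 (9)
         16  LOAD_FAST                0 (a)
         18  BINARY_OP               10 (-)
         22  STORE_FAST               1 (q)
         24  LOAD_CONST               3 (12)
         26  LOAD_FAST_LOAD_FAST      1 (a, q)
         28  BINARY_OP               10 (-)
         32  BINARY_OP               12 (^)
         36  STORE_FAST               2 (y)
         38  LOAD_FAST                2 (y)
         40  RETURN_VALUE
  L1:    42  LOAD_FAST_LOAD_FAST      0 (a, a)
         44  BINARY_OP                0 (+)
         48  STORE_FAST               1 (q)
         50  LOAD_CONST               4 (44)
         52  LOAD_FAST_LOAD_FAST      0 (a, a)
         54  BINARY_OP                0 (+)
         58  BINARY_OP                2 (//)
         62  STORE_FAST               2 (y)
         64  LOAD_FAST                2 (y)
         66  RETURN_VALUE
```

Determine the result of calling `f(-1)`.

-22

LOAD_FAST a → push -1. Stack: [-1]
LOAD_CONST → push 5. Stack: [-1, 5]
COMPARE_OP bool(==) → -1 vs 5 = False. Stack: [False]
POP_JUMP_IF_FALSE → pop False; jump. Stack: []
LOAD_FAST_LOAD_FAST a,a → push -1,-1. Stack: [-1, -1]
BINARY_OP + → -1 + -1 = -2. Stack: [-2]
STORE_FAST q → q=-2. Stack: []
LOAD_CONST → push 44. Stack: [44]
LOAD_FAST_LOAD_FAST a,a → push -1,-1. Stack: [44, -1, -1]
BINARY_OP + → -1 + -1 = -2. Stack: [44, -2]
BINARY_OP // → 44 // -2 = -22. Stack: [-22]
STORE_FAST y → y=-22. Stack: []
LOAD_FAST y → push -22. Stack: [-22]
RETURN_VALUE → return -22.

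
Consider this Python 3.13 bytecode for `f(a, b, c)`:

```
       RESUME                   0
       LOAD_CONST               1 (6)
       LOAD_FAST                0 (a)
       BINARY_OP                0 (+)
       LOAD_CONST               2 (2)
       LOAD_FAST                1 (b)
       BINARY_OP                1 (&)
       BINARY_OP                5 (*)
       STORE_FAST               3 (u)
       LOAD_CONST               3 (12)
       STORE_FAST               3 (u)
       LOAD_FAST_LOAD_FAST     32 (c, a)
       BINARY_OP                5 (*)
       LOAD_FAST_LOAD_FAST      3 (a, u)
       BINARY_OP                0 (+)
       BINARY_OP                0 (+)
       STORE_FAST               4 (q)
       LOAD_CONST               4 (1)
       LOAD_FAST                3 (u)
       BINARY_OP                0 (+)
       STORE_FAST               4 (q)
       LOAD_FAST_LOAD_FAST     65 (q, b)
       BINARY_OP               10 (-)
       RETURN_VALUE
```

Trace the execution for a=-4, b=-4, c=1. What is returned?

17

LOAD_CONST → push 6. Stack: [6]
LOAD_FAST a → push -4. Stack: [6, -4]
BINARY_OP + → 6 + -4 = 2. Stack: [2]
LOAD_CONST → push 2. Stack: [2, 2]
LOAD_FAST b → push -4. Stack: [2, 2, -4]
BINARY_OP & → 2 & -4 = 0. Stack: [2, 0]
BINARY_OP * → 2 * 0 = 0. Stack: [0]
STORE_FAST u → u=0. Stack: []
LOAD_CONST → push 12. Stack: [12]
STORE_FAST u → u=12. Stack: []
LOAD_FAST_LOAD_FAST c,a → push 1,-4. Stack: [1, -4]
BINARY_OP * → 1 * -4 = -4. Stack: [-4]
LOAD_FAST_LOAD_FAST a,u → push -4,12. Stack: [-4, -4, 12]
BINARY_OP + → -4 + 12 = 8. Stack: [-4, 8]
BINARY_OP + → -4 + 8 = 4. Stack: [4]
STORE_FAST q → q=4. Stack: []
LOAD_CONST → push 1. Stack: [1]
LOAD_FAST u → push 12. Stack: [1, 12]
BINARY_OP + → 1 + 12 = 13. Stack: [13]
STORE_FAST q → q=13. Stack: []
LOAD_FAST_LOAD_FAST q,b → push 13,-4. Stack: [13, -4]
BINARY_OP - → 13 - -4 = 17. Stack: [17]
RETURN_VALUE → return 17.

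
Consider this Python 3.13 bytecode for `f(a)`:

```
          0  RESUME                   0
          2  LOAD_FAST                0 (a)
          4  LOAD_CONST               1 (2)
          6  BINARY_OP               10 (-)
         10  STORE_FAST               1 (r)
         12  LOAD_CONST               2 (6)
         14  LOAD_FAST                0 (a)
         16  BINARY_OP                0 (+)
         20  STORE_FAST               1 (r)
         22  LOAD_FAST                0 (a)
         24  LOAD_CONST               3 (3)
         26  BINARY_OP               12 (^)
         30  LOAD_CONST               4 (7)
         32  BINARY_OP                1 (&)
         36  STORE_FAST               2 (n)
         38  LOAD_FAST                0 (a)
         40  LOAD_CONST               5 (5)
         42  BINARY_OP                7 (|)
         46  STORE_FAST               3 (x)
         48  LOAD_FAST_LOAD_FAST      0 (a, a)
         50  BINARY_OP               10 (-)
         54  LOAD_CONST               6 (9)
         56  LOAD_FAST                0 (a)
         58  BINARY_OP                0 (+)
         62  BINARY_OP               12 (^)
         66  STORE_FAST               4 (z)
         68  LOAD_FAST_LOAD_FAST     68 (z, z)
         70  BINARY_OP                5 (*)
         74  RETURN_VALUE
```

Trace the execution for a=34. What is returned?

LOAD_FAST a → push 34. Stack: [34]
LOAD_CONST → push 2. Stack: [34, 2]
BINARY_OP - → 34 - 2 = 32. Stack: [32]
STORE_FAST r → r=32. Stack: []
LOAD_CONST → push 6. Stack: [6]
LOAD_FAST a → push 34. Stack: [6, 34]
BINARY_OP + → 6 + 34 = 40. Stack: [40]
STORE_FAST r → r=40. Stack: []
LOAD_FAST a → push 34. Stack: [34]
LOAD_CONST → push 3. Stack: [34, 3]
BINARY_OP ^ → 34 ^ 3 = 33. Stack: [33]
LOAD_CONST → push 7. Stack: [33, 7]
BINARY_OP & → 33 & 7 = 1. Stack: [1]
STORE_FAST n → n=1. Stack: []
LOAD_FAST a → push 34. Stack: [34]
LOAD_CONST → push 5. Stack: [34, 5]
BINARY_OP | → 34 | 5 = 39. Stack: [39]
STORE_FAST x → x=39. Stack: []
LOAD_FAST_LOAD_FAST a,a → push 34,34. Stack: [34, 34]
BINARY_OP - → 34 - 34 = 0. Stack: [0]
LOAD_CONST → push 9. Stack: [0, 9]
LOAD_FAST a → push 34. Stack: [0, 9, 34]
BINARY_OP + → 9 + 34 = 43. Stack: [0, 43]
BINARY_OP ^ → 0 ^ 43 = 43. Stack: [43]
STORE_FAST z → z=43. Stack: []
LOAD_FAST_LOAD_FAST z,z → push 43,43. Stack: [43, 43]
BINARY_OP * → 43 * 43 = 1849. Stack: [1849]
RETURN_VALUE → return 1849.

1849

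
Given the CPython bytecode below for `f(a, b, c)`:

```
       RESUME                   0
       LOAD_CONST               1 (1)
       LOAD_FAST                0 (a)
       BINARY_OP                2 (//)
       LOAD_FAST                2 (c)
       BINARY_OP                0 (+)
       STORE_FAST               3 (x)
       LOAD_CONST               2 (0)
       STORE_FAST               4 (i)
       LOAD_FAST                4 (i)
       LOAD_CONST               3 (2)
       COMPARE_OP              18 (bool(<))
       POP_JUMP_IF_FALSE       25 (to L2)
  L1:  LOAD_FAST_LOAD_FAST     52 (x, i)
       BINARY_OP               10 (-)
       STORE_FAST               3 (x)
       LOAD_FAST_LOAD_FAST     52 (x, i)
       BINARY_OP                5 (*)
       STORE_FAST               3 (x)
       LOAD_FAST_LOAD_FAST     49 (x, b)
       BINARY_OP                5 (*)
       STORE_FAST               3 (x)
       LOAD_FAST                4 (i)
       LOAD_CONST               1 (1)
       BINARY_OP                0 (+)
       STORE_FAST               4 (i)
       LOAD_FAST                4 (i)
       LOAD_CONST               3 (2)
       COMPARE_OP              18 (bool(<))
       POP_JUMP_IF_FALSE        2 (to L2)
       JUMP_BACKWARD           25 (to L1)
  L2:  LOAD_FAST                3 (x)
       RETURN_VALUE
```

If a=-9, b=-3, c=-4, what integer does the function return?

LOAD_CONST → push 1. Stack: [1]
LOAD_FAST a → push -9. Stack: [1, -9]
BINARY_OP // → 1 // -9 = -1. Stack: [-1]
LOAD_FAST c → push -4. Stack: [-1, -4]
BINARY_OP + → -1 + -4 = -5. Stack: [-5]
STORE_FAST x → x=-5. Stack: []
LOAD_CONST → push 0. Stack: [0]
STORE_FAST i → i=0. Stack: []
LOAD_FAST i → push 0. Stack: [0]
LOAD_CONST → push 2. Stack: [0, 2]
COMPARE_OP bool(<) → 0 vs 2 = True. Stack: [True]
POP_JUMP_IF_FALSE → pop True; no jump. Stack: []
LOAD_FAST_LOAD_FAST x,i → push -5,0. Stack: [-5, 0]
BINARY_OP - → -5 - 0 = -5. Stack: [-5]
STORE_FAST x → x=-5. Stack: []
LOAD_FAST_LOAD_FAST x,i → push -5,0. Stack: [-5, 0]
BINARY_OP * → -5 * 0 = 0. Stack: [0]
STORE_FAST x → x=0. Stack: []
LOAD_FAST_LOAD_FAST x,b → push 0,-3. Stack: [0, -3]
BINARY_OP * → 0 * -3 = 0. Stack: [0]
STORE_FAST x → x=0. Stack: []
LOAD_FAST i → push 0. Stack: [0]
LOAD_CONST → push 1. Stack: [0, 1]
BINARY_OP + → 0 + 1 = 1. Stack: [1]
STORE_FAST i → i=1. Stack: []
LOAD_FAST i → push 1. Stack: [1]
LOAD_CONST → push 2. Stack: [1, 2]
COMPARE_OP bool(<) → 1 vs 2 = True. Stack: [True]
POP_JUMP_IF_FALSE → pop True; no jump. Stack: []
LOAD_FAST_LOAD_FAST x,i → push 0,1. Stack: [0, 1]
BINARY_OP - → 0 - 1 = -1. Stack: [-1]
STORE_FAST x → x=-1. Stack: []
LOAD_FAST_LOAD_FAST x,i → push -1,1. Stack: [-1, 1]
BINARY_OP * → -1 * 1 = -1. Stack: [-1]
STORE_FAST x → x=-1. Stack: []
LOAD_FAST_LOAD_FAST x,b → push -1,-3. Stack: [-1, -3]
BINARY_OP * → -1 * -3 = 3. Stack: [3]
STORE_FAST x → x=3. Stack: []
LOAD_FAST i → push 1. Stack: [1]
LOAD_CONST → push 1. Stack: [1, 1]
BINARY_OP + → 1 + 1 = 2. Stack: [2]
STORE_FAST i → i=2. Stack: []
LOAD_FAST i → push 2. Stack: [2]
LOAD_CONST → push 2. Stack: [2, 2]
COMPARE_OP bool(<) → 2 vs 2 = False. Stack: [False]
POP_JUMP_IF_FALSE → pop False; jump. Stack: []
LOAD_FAST x → push 3. Stack: [3]
RETURN_VALUE → return 3.

3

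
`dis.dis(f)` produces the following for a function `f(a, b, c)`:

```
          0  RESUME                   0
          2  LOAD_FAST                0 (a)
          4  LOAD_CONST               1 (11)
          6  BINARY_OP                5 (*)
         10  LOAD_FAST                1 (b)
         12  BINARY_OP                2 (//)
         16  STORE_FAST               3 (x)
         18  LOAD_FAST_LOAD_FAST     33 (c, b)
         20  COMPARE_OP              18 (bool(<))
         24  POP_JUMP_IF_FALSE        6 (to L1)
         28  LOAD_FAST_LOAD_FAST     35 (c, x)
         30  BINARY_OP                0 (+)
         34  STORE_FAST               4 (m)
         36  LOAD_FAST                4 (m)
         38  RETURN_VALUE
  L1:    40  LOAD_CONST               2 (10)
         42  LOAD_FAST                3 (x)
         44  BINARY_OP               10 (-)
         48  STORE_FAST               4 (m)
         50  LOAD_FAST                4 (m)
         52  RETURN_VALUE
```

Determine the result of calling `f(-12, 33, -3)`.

-7

LOAD_FAST a → push -12. Stack: [-12]
LOAD_CONST → push 11. Stack: [-12, 11]
BINARY_OP * → -12 * 11 = -132. Stack: [-132]
LOAD_FAST b → push 33. Stack: [-132, 33]
BINARY_OP // → -132 // 33 = -4. Stack: [-4]
STORE_FAST x → x=-4. Stack: []
LOAD_FAST_LOAD_FAST c,b → push -3,33. Stack: [-3, 33]
COMPARE_OP bool(<) → -3 vs 33 = True. Stack: [True]
POP_JUMP_IF_FALSE → pop True; no jump. Stack: []
LOAD_FAST_LOAD_FAST c,x → push -3,-4. Stack: [-3, -4]
BINARY_OP + → -3 + -4 = -7. Stack: [-7]
STORE_FAST m → m=-7. Stack: []
LOAD_FAST m → push -7. Stack: [-7]
RETURN_VALUE → return -7.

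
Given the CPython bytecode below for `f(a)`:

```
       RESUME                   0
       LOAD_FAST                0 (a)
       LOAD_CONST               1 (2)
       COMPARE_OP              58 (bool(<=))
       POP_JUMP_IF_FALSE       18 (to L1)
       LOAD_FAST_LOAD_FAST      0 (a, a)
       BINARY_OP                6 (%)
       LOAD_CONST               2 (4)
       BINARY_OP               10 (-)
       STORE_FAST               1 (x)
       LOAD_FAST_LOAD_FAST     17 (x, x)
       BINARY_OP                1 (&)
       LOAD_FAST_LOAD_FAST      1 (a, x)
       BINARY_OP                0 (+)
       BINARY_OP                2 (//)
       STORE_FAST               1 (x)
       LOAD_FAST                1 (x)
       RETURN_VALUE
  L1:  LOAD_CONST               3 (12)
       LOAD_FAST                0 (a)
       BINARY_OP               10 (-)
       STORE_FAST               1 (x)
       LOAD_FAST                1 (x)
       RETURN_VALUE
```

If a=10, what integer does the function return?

2

LOAD_FAST a → push 10. Stack: [10]
LOAD_CONST → push 2. Stack: [10, 2]
COMPARE_OP bool(<=) → 10 vs 2 = False. Stack: [False]
POP_JUMP_IF_FALSE → pop False; jump. Stack: []
LOAD_CONST → push 12. Stack: [12]
LOAD_FAST a → push 10. Stack: [12, 10]
BINARY_OP - → 12 - 10 = 2. Stack: [2]
STORE_FAST x → x=2. Stack: []
LOAD_FAST x → push 2. Stack: [2]
RETURN_VALUE → return 2.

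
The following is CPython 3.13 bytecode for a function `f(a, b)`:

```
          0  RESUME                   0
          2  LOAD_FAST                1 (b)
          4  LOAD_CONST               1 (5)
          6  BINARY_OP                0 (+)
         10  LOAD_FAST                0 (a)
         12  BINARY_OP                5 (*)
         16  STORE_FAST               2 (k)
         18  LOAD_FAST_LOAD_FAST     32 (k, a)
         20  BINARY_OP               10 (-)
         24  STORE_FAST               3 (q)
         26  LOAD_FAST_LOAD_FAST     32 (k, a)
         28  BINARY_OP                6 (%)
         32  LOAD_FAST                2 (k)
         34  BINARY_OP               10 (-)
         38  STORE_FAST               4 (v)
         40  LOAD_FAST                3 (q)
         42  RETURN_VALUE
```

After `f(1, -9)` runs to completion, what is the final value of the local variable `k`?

LOAD_FAST b → push -9. Stack: [-9]
LOAD_CONST → push 5. Stack: [-9, 5]
BINARY_OP + → -9 + 5 = -4. Stack: [-4]
LOAD_FAST a → push 1. Stack: [-4, 1]
BINARY_OP * → -4 * 1 = -4. Stack: [-4]
STORE_FAST k → k=-4. Stack: []
LOAD_FAST_LOAD_FAST k,a → push -4,1. Stack: [-4, 1]
BINARY_OP - → -4 - 1 = -5. Stack: [-5]
STORE_FAST q → q=-5. Stack: []
LOAD_FAST_LOAD_FAST k,a → push -4,1. Stack: [-4, 1]
BINARY_OP % → -4 % 1 = 0. Stack: [0]
LOAD_FAST k → push -4. Stack: [0, -4]
BINARY_OP - → 0 - -4 = 4. Stack: [4]
STORE_FAST v → v=4. Stack: []
LOAD_FAST q → push -5. Stack: [-5]
RETURN_VALUE → return -5.

-4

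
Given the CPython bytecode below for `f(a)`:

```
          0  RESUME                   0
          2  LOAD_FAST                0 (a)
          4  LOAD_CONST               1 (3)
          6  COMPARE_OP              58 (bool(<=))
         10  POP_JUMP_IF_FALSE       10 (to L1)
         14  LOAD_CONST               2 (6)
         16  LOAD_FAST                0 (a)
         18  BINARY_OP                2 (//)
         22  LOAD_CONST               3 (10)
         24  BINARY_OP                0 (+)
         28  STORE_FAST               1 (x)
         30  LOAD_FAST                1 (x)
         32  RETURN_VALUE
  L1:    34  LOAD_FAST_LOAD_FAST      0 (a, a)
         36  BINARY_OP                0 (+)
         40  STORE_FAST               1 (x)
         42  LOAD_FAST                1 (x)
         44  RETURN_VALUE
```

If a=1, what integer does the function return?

LOAD_FAST a → push 1. Stack: [1]
LOAD_CONST → push 3. Stack: [1, 3]
COMPARE_OP bool(<=) → 1 vs 3 = True. Stack: [True]
POP_JUMP_IF_FALSE → pop True; no jump. Stack: []
LOAD_CONST → push 6. Stack: [6]
LOAD_FAST a → push 1. Stack: [6, 1]
BINARY_OP // → 6 // 1 = 6. Stack: [6]
LOAD_CONST → push 10. Stack: [6, 10]
BINARY_OP + → 6 + 10 = 16. Stack: [16]
STORE_FAST x → x=16. Stack: []
LOAD_FAST x → push 16. Stack: [16]
RETURN_VALUE → return 16.

16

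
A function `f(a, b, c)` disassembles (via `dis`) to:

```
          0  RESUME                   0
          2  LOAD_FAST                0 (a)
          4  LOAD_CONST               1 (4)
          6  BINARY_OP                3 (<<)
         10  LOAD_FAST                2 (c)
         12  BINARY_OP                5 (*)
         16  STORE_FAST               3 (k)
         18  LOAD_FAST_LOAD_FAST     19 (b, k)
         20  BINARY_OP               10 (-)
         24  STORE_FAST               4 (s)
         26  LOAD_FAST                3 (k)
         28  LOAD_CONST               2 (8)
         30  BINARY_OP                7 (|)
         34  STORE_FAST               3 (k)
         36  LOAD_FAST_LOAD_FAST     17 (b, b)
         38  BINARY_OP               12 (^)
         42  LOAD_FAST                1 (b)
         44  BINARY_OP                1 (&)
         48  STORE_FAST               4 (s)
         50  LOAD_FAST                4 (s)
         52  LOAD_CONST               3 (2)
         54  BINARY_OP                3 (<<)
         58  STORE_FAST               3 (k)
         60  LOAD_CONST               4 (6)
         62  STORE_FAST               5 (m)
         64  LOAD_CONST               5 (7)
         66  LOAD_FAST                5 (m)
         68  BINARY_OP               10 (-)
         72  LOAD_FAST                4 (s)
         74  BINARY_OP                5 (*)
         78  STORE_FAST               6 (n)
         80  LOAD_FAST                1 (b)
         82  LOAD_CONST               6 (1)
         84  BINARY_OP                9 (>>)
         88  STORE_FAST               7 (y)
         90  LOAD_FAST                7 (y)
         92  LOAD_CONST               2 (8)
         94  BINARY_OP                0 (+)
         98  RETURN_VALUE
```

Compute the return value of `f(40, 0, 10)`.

8

LOAD_FAST a → push 40. Stack: [40]
LOAD_CONST → push 4. Stack: [40, 4]
BINARY_OP << → 40 << 4 = 640. Stack: [640]
LOAD_FAST c → push 10. Stack: [640, 10]
BINARY_OP * → 640 * 10 = 6400. Stack: [6400]
STORE_FAST k → k=6400. Stack: []
LOAD_FAST_LOAD_FAST b,k → push 0,6400. Stack: [0, 6400]
BINARY_OP - → 0 - 6400 = -6400. Stack: [-6400]
STORE_FAST s → s=-6400. Stack: []
LOAD_FAST k → push 6400. Stack: [6400]
LOAD_CONST → push 8. Stack: [6400, 8]
BINARY_OP | → 6400 | 8 = 6408. Stack: [6408]
STORE_FAST k → k=6408. Stack: []
LOAD_FAST_LOAD_FAST b,b → push 0,0. Stack: [0, 0]
BINARY_OP ^ → 0 ^ 0 = 0. Stack: [0]
LOAD_FAST b → push 0. Stack: [0, 0]
BINARY_OP & → 0 & 0 = 0. Stack: [0]
STORE_FAST s → s=0. Stack: []
LOAD_FAST s → push 0. Stack: [0]
LOAD_CONST → push 2. Stack: [0, 2]
BINARY_OP << → 0 << 2 = 0. Stack: [0]
STORE_FAST k → k=0. Stack: []
LOAD_CONST → push 6. Stack: [6]
STORE_FAST m → m=6. Stack: []
LOAD_CONST → push 7. Stack: [7]
LOAD_FAST m → push 6. Stack: [7, 6]
BINARY_OP - → 7 - 6 = 1. Stack: [1]
LOAD_FAST s → push 0. Stack: [1, 0]
BINARY_OP * → 1 * 0 = 0. Stack: [0]
STORE_FAST n → n=0. Stack: []
LOAD_FAST b → push 0. Stack: [0]
LOAD_CONST → push 1. Stack: [0, 1]
BINARY_OP >> → 0 >> 1 = 0. Stack: [0]
STORE_FAST y → y=0. Stack: []
LOAD_FAST y → push 0. Stack: [0]
LOAD_CONST → push 8. Stack: [0, 8]
BINARY_OP + → 0 + 8 = 8. Stack: [8]
RETURN_VALUE → return 8.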